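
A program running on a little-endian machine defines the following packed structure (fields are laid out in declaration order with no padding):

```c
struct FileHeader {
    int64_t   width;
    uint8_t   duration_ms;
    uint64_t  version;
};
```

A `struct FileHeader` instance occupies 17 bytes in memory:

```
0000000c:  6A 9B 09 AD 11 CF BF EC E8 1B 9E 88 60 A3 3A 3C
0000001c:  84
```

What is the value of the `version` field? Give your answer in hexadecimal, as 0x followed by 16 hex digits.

`version` follows `width` (8 B), `duration_ms` (1 B), so it starts at offset 8 + 1 = 9 and occupies 8 bytes.
Bytes at offsets 9..16: 1B 9E 88 60 A3 3A 3C 84.
Little-endian stores the least-significant byte at the lowest address.
Reassemble most-significant byte first: 84 3C 3A A3 60 88 9E 1B → 0x843C3AA360889E1B.

0x843C3AA360889E1B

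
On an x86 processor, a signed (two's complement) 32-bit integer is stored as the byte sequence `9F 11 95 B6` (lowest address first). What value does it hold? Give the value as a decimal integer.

Little-endian: lowest address holds the least-significant byte.
Reassemble most-significant byte first: B6 95 11 9F → 0xB695119F.
Top bit is set, so as a signed 32-bit value this is 0xB695119F − 2^32 = -1231744609.

-1231744609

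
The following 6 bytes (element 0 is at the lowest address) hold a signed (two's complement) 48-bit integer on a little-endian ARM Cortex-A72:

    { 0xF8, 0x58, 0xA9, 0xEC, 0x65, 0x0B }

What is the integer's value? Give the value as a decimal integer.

12532390123768

Little-endian: lowest address holds the least-significant byte.
Reassemble most-significant byte first: 0B 65 EC A9 58 F8 → 0x0B65ECA958F8.
0x0B65ECA958F8 = 12532390123768.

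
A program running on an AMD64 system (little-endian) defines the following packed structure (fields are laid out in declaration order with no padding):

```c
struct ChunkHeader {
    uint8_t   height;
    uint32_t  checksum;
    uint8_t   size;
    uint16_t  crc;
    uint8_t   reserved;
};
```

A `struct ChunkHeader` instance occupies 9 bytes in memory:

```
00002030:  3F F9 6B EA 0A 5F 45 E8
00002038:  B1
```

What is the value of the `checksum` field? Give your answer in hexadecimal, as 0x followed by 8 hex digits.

`checksum` follows `height` (1 byte), so it starts at byte offset 1 and occupies 4 bytes.
Bytes at offsets 1..4: F9 6B EA 0A.
Little-endian: lowest address holds the least-significant byte.
Reassemble most-significant byte first: 0A EA 6B F9 → 0x0AEA6BF9.

0x0AEA6BF9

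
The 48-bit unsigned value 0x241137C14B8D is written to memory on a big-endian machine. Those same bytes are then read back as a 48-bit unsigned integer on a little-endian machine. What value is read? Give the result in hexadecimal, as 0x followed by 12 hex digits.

Stored big-endian, the bytes at ascending addresses are 24 11 37 C1 4B 8D.
Read back as little-endian, the first byte is least significant, giving 0x8D4BC1371124.

0x8D4BC1371124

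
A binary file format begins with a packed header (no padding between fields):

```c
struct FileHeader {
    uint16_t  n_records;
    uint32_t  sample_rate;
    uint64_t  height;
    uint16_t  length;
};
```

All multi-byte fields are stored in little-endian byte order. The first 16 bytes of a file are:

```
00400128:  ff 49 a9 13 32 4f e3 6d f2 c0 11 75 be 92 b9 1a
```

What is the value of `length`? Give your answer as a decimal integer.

`length` follows `n_records` (2 B), `sample_rate` (4 B), `height` (8 B), so it starts at offset 2 + 4 + 8 = 14 and occupies 2 bytes.
Bytes at offsets 14..15: B9 1A.
In little-endian order the low byte comes first in memory.
Reassemble most-significant byte first: 1A B9 → 0x1AB9.
0x1AB9 = 6841.

6841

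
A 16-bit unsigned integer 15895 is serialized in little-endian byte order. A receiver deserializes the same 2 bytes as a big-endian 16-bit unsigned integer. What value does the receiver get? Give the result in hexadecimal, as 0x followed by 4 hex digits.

0x173E

15895 in 16-bit hexadecimal is 0x3E17.
Stored little-endian, the bytes at ascending addresses are 17 3E.
Read back as big-endian, the last byte is least significant, giving 0x173E.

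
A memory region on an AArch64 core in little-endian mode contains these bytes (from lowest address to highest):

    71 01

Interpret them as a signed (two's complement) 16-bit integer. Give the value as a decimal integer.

369

Little-endian: lowest address holds the least-significant byte.
Reassemble most-significant byte first: 01 71 → 0x0171.
0x0171 = 369.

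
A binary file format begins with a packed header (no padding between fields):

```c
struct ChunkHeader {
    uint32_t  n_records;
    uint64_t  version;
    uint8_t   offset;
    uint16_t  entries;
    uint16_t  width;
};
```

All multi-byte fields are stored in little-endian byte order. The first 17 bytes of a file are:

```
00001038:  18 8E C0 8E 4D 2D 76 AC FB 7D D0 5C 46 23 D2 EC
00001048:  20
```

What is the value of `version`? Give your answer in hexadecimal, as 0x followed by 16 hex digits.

`version` follows `n_records` (4 bytes), so it starts at byte offset 4 and occupies 8 bytes.
Bytes at offsets 4..11: 4D 2D 76 AC FB 7D D0 5C.
Little-endian: lowest address holds the least-significant byte.
Reassemble most-significant byte first: 5C D0 7D FB AC 76 2D 4D → 0x5CD07DFBAC762D4D.

0x5CD07DFBAC762D4D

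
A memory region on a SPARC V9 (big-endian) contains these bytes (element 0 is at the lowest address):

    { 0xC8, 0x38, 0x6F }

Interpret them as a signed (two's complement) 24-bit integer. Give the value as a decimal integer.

-3655569

Big-endian stores the most-significant byte at the lowest address.
The bytes are already most-significant first: 0xC8386F.
Top bit is set, so as a signed 24-bit value this is 0xC8386F − 2^24 = -3655569.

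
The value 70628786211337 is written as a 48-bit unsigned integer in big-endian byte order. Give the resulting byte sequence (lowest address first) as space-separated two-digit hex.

70628786211337 in hexadecimal, padded to 48 bits, is 0x403C8BB68A09.
Split into bytes (most-significant first): 40 3C 8B B6 8A 09.
Big-endian: lowest address holds the most-significant byte.
So the memory order matches the most-significant-first order: 40 3C 8B B6 8A 09.

40 3C 8B B6 8A 09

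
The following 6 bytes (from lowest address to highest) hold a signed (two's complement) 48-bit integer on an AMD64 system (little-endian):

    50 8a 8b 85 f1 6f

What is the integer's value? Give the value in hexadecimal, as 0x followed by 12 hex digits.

0x6FF1858B8A50

Little-endian stores the least-significant byte at the lowest address.
Reassemble most-significant byte first: 6F F1 85 8B 8A 50 → 0x6FF1858B8A50.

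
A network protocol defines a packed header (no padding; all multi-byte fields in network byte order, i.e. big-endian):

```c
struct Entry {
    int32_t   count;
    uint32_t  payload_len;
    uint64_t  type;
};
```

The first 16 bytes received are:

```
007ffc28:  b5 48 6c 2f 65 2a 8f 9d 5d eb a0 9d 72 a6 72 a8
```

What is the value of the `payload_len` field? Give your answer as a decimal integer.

`payload_len` follows `count` (4 bytes), so it starts at byte offset 4 and occupies 4 bytes.
Bytes at offsets 4..7: 65 2A 8F 9D.
Big-endian stores the most-significant byte at the lowest address.
The bytes are already most-significant first: 0x652A8F9D.
0x652A8F9D = 1697288093.

1697288093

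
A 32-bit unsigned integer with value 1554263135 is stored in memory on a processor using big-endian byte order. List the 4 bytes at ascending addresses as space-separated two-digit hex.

5C A4 2C 5F

1554263135 in hexadecimal, padded to 32 bits, is 0x5CA42C5F.
Split into bytes (most-significant first): 5C A4 2C 5F.
Big-endian: lowest address holds the most-significant byte.
So the memory order matches the most-significant-first order: 5C A4 2C 5F.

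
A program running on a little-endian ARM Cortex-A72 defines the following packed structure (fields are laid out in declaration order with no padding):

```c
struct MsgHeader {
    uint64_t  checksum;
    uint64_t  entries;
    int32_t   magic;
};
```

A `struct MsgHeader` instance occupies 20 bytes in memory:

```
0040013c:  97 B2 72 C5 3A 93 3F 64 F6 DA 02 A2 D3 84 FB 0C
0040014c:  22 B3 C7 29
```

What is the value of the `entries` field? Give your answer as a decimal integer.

`entries` follows `checksum` (8 bytes), so it starts at byte offset 8 and occupies 8 bytes.
Bytes at offsets 8..15: F6 DA 02 A2 D3 84 FB 0C.
Little-endian: lowest address holds the least-significant byte.
Reassemble most-significant byte first: 0C FB 84 D3 A2 02 DA F6 → 0x0CFB84D3A202DAF6.
0x0CFB84D3A202DAF6 = 935487392100571894.

935487392100571894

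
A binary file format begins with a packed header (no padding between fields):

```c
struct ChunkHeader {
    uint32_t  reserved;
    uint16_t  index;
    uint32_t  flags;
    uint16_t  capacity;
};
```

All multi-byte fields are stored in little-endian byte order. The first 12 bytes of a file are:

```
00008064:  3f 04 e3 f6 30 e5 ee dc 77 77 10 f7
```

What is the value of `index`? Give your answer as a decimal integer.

`index` follows `reserved` (4 bytes), so it starts at byte offset 4 and occupies 2 bytes.
Bytes at offsets 4..5: 30 E5.
In little-endian order the low byte comes first in memory.
Reassemble most-significant byte first: E5 30 → 0xE530.
0xE530 = 58672.

58672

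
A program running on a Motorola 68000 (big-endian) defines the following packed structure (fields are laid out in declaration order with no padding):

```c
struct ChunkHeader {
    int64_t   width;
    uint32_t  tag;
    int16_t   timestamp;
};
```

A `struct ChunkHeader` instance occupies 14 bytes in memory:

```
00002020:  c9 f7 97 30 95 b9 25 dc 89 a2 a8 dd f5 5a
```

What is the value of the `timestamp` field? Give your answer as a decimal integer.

-2726

`timestamp` follows `width` (8 B), `tag` (4 B), so it starts at offset 8 + 4 = 12 and occupies 2 bytes.
Bytes at offsets 12..13: F5 5A.
Big-endian stores the most-significant byte at the lowest address.
The bytes are already most-significant first: 0xF55A.
Top bit is set, so as a signed 16-bit value this is 0xF55A − 2^16 = -2726.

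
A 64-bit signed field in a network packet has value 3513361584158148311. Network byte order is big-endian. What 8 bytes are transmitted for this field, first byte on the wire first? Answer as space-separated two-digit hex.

3513361584158148311 in hexadecimal, padded to 64 bits, is 0x30C1F7BF074006D7.
Split into bytes (most-significant first): 30 C1 F7 BF 07 40 06 D7.
In big-endian order the high byte comes first in memory.
So the memory order matches the most-significant-first order: 30 C1 F7 BF 07 40 06 D7.

30 C1 F7 BF 07 40 06 D7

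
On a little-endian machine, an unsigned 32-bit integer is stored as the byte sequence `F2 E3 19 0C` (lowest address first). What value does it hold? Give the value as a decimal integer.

203023346

In little-endian order the low byte comes first in memory.
Reassemble most-significant byte first: 0C 19 E3 F2 → 0x0C19E3F2.
0x0C19E3F2 = 203023346.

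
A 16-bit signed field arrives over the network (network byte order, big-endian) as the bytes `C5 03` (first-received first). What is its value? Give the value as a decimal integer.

Big-endian stores the most-significant byte at the lowest address.
The bytes are already most-significant first: 0xC503.
Top bit is set, so as a signed 16-bit value this is 0xC503 − 2^16 = -15101.

-15101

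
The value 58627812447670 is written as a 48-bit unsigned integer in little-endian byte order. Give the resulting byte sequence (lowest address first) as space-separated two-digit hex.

B6 55 EF 59 52 35

58627812447670 in hexadecimal, padded to 48 bits, is 0x355259EF55B6.
Split into bytes (most-significant first): 35 52 59 EF 55 B6.
Little-endian: lowest address holds the least-significant byte.
So at ascending addresses the bytes are B6 55 EF 59 52 35.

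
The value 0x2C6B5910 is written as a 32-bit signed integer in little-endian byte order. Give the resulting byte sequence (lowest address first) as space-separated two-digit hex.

Split into bytes (most-significant first): 2C 6B 59 10.
Little-endian: lowest address holds the least-significant byte.
So at ascending addresses the bytes are 10 59 6B 2C.

10 59 6B 2C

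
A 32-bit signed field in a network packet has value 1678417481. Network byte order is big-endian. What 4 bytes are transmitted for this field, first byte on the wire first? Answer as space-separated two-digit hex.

64 0A 9E 49

1678417481 in hexadecimal, padded to 32 bits, is 0x640A9E49.
Split into bytes (most-significant first): 64 0A 9E 49.
Big-endian stores the most-significant byte at the lowest address.
So the memory order matches the most-significant-first order: 64 0A 9E 49.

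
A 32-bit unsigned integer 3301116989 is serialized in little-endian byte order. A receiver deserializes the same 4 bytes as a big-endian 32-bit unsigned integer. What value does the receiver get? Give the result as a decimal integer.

3301116989 in 32-bit hexadecimal is 0xC4C30C3D.
Stored little-endian, the bytes at ascending addresses are 3D 0C C3 C4.
Read back as big-endian, the last byte is least significant, giving 0x3D0CC3C4.
0x3D0CC3C4 = 1024246724.

1024246724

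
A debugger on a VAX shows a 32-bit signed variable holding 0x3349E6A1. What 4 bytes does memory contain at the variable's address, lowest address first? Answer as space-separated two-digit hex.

Split into bytes (most-significant first): 33 49 E6 A1.
Little-endian stores the least-significant byte at the lowest address.
So at ascending addresses the bytes are A1 E6 49 33.

A1 E6 49 33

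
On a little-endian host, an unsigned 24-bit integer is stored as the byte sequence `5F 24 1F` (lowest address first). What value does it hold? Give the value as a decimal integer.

2040927

Little-endian: lowest address holds the least-significant byte.
Reassemble most-significant byte first: 1F 24 5F → 0x1F245F.
0x1F245F = 2040927.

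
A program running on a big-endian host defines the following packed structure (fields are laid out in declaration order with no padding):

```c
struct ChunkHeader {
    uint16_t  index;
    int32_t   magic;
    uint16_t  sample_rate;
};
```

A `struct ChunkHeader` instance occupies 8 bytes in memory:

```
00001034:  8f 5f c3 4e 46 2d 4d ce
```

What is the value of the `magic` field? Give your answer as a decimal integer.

-1018280403

`magic` follows `index` (2 bytes), so it starts at byte offset 2 and occupies 4 bytes.
Bytes at offsets 2..5: C3 4E 46 2D.
In big-endian order the high byte comes first in memory.
The bytes are already most-significant first: 0xC34E462D.
Top bit is set, so as a signed 32-bit value this is 0xC34E462D − 2^32 = -1018280403.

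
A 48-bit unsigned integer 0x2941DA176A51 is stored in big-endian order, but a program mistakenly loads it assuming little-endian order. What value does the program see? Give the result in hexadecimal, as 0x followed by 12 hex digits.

Stored big-endian, the bytes at ascending addresses are 29 41 DA 17 6A 51.
Read back as little-endian, the first byte is least significant, giving 0x516A17DA4129.

0x516A17DA4129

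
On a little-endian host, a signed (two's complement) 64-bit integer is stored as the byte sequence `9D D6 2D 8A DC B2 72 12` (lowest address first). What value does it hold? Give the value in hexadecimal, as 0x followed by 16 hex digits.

Little-endian: lowest address holds the least-significant byte.
Reassemble most-significant byte first: 12 72 B2 DC 8A 2D D6 9D → 0x1272B2DC8A2DD69D.

0x1272B2DC8A2DD69D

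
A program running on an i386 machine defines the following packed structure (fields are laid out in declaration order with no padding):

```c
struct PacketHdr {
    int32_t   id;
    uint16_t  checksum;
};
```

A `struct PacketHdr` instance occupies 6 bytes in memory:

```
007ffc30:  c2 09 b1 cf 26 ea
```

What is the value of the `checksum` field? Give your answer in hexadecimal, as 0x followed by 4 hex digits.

0xEA26

`checksum` follows `id` (4 bytes), so it starts at byte offset 4 and occupies 2 bytes.
Bytes at offsets 4..5: 26 EA.
In little-endian order the low byte comes first in memory.
Reassemble most-significant byte first: EA 26 → 0xEA26.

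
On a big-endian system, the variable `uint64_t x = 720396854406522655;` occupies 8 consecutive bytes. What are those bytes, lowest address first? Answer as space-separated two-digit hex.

720396854406522655 in hexadecimal, padded to 64 bits, is 0x09FF5D1F4C35A71F.
Split into bytes (most-significant first): 09 FF 5D 1F 4C 35 A7 1F.
Big-endian: lowest address holds the most-significant byte.
So the memory order matches the most-significant-first order: 09 FF 5D 1F 4C 35 A7 1F.

09 FF 5D 1F 4C 35 A7 1F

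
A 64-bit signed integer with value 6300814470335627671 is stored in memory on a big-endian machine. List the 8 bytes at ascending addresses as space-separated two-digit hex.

6300814470335627671 in hexadecimal, padded to 64 bits, is 0x5770FD60ABFF0197.
Split into bytes (most-significant first): 57 70 FD 60 AB FF 01 97.
Big-endian: lowest address holds the most-significant byte.
So the memory order matches the most-significant-first order: 57 70 FD 60 AB FF 01 97.

57 70 FD 60 AB FF 01 97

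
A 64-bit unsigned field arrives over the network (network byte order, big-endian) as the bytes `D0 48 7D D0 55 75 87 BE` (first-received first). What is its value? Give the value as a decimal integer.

15008384091952613310

Big-endian: lowest address holds the most-significant byte.
The bytes are already most-significant first: 0xD0487DD0557587BE.
0xD0487DD0557587BE = 15008384091952613310.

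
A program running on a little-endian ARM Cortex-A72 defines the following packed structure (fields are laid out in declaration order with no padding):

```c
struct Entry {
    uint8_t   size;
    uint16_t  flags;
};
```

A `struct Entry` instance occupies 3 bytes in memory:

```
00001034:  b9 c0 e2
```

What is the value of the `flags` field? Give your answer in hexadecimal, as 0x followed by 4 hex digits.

`flags` follows `size` (1 byte), so it starts at byte offset 1 and occupies 2 bytes.
Bytes at offsets 1..2: C0 E2.
In little-endian order the low byte comes first in memory.
Reassemble most-significant byte first: E2 C0 → 0xE2C0.

0xE2C0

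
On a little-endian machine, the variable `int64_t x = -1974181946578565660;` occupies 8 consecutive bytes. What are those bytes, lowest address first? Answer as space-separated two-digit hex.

Two's complement of -1974181946578565660 in 64 bits: 1974181946578565660 = 0x1B65B4054FCDFA1C; invert → 0xE49A4BFAB03205E3; add 1 → 0xE49A4BFAB03205E4.
Split into bytes (most-significant first): E4 9A 4B FA B0 32 05 E4.
In little-endian order the low byte comes first in memory.
So at ascending addresses the bytes are E4 05 32 B0 FA 4B 9A E4.

E4 05 32 B0 FA 4B 9A E4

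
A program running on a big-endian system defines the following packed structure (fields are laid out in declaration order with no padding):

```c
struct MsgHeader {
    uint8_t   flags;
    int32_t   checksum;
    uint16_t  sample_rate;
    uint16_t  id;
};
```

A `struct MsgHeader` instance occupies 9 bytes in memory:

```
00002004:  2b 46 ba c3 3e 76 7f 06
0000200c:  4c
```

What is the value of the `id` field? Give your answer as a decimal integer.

1612

`id` follows `flags` (1 B), `checksum` (4 B), `sample_rate` (2 B), so it starts at offset 1 + 4 + 2 = 7 and occupies 2 bytes.
Bytes at offsets 7..8: 06 4C.
Big-endian stores the most-significant byte at the lowest address.
The bytes are already most-significant first: 0x064C.
0x064C = 1612.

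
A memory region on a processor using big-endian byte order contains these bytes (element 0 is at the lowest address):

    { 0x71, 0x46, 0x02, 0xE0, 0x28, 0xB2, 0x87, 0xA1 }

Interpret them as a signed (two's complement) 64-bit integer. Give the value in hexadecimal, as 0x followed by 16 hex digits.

In big-endian order the high byte comes first in memory.
The bytes are already most-significant first: 0x714602E028B287A1.

0x714602E028B287A1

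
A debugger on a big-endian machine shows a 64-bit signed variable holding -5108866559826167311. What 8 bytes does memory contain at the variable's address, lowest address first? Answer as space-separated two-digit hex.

B9 19 A8 EE 88 B0 79 F1

Two's complement of -5108866559826167311 in 64 bits: 5108866559826167311 = 0x46E65711774F860F; invert → 0xB919A8EE88B079F0; add 1 → 0xB919A8EE88B079F1.
Split into bytes (most-significant first): B9 19 A8 EE 88 B0 79 F1.
Big-endian stores the most-significant byte at the lowest address.
So the memory order matches the most-significant-first order: B9 19 A8 EE 88 B0 79 F1.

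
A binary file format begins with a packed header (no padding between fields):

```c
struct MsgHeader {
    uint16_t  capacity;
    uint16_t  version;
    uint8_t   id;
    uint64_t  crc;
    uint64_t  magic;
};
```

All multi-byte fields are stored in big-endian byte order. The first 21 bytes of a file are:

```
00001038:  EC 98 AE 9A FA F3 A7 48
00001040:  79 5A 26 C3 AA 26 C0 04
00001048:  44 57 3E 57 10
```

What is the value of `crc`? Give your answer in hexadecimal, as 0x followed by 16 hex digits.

0xF3A748795A26C3AA

`crc` follows `capacity` (2 B), `version` (2 B), `id` (1 B), so it starts at offset 2 + 2 + 1 = 5 and occupies 8 bytes.
Bytes at offsets 5..12: F3 A7 48 79 5A 26 C3 AA.
Big-endian: lowest address holds the most-significant byte.
The bytes are already most-significant first: 0xF3A748795A26C3AA.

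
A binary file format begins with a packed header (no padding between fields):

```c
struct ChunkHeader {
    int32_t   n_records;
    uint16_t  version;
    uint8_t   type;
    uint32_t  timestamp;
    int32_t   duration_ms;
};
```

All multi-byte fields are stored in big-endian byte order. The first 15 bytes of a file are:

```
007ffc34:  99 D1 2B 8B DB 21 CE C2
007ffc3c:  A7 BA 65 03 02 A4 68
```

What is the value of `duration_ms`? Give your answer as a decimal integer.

50504808

`duration_ms` follows `n_records` (4 B), `version` (2 B), `type` (1 B), `timestamp` (4 B), so it starts at offset 4 + 2 + 1 + 4 = 11 and occupies 4 bytes.
Bytes at offsets 11..14: 03 02 A4 68.
Big-endian stores the most-significant byte at the lowest address.
The bytes are already most-significant first: 0x0302A468.
0x0302A468 = 50504808.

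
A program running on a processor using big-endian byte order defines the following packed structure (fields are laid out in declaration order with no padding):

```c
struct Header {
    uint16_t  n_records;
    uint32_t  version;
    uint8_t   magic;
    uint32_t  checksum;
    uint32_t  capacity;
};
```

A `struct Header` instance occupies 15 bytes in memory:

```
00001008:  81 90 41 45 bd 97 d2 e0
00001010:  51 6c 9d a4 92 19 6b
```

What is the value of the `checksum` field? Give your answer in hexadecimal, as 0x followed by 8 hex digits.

`checksum` follows `n_records` (2 B), `version` (4 B), `magic` (1 B), so it starts at offset 2 + 4 + 1 = 7 and occupies 4 bytes.
Bytes at offsets 7..10: E0 51 6C 9D.
In big-endian order the high byte comes first in memory.
The bytes are already most-significant first: 0xE0516C9D.

0xE0516C9D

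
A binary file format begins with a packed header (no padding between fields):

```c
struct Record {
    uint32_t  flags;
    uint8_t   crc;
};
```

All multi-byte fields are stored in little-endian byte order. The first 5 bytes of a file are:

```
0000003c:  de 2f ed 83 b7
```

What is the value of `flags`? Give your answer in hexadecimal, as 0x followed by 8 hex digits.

0x83ED2FDE

`flags` is the first field, at byte offset 0, occupying 4 bytes.
Bytes at offsets 0..3: DE 2F ED 83.
In little-endian order the low byte comes first in memory.
Reassemble most-significant byte first: 83 ED 2F DE → 0x83ED2FDE.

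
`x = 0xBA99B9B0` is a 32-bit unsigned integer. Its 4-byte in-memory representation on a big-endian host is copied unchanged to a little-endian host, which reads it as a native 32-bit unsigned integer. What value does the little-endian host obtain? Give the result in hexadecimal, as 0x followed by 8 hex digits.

0xB0B999BA

Stored big-endian, the bytes at ascending addresses are BA 99 B9 B0.
Read back as little-endian, the first byte is least significant, giving 0xB0B999BA.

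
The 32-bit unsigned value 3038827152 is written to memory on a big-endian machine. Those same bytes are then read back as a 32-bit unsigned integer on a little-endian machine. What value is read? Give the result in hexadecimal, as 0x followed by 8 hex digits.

0x90D220B5

3038827152 in 32-bit hexadecimal is 0xB520D290.
Stored big-endian, the bytes at ascending addresses are B5 20 D2 90.
Read back as little-endian, the first byte is least significant, giving 0x90D220B5.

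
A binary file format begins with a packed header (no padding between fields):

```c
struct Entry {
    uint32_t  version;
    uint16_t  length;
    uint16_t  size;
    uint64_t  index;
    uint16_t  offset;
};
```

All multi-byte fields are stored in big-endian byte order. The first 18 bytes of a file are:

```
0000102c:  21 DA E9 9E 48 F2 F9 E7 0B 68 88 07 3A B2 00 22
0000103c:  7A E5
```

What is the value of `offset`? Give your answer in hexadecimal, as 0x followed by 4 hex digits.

`offset` follows `version` (4 B), `length` (2 B), `size` (2 B), `index` (8 B), so it starts at offset 4 + 2 + 2 + 8 = 16 and occupies 2 bytes.
Bytes at offsets 16..17: 7A E5.
Big-endian: lowest address holds the most-significant byte.
The bytes are already most-significant first: 0x7AE5.

0x7AE5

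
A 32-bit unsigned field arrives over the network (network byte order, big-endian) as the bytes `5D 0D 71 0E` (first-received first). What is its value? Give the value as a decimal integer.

1561161998

In big-endian order the high byte comes first in memory.
The bytes are already most-significant first: 0x5D0D710E.
0x5D0D710E = 1561161998.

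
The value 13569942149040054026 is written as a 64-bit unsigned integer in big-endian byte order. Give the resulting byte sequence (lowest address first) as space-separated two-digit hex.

BC 52 1E 7C E8 22 1F 0A

13569942149040054026 in hexadecimal, padded to 64 bits, is 0xBC521E7CE8221F0A.
Split into bytes (most-significant first): BC 52 1E 7C E8 22 1F 0A.
Big-endian stores the most-significant byte at the lowest address.
So the memory order matches the most-significant-first order: BC 52 1E 7C E8 22 1F 0A.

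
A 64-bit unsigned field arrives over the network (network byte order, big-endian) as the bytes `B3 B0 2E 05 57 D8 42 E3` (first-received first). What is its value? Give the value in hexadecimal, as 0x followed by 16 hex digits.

Big-endian: lowest address holds the most-significant byte.
The bytes are already most-significant first: 0xB3B02E0557D842E3.

0xB3B02E0557D842E3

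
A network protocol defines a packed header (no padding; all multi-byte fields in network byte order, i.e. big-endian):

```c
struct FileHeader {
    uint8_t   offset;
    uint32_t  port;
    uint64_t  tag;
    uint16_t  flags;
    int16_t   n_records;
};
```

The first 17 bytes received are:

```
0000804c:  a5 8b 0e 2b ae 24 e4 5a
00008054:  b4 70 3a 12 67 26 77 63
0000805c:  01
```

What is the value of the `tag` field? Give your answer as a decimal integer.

2658349411078902375

`tag` follows `offset` (1 B), `port` (4 B), so it starts at offset 1 + 4 = 5 and occupies 8 bytes.
Bytes at offsets 5..12: 24 E4 5A B4 70 3A 12 67.
Big-endian stores the most-significant byte at the lowest address.
The bytes are already most-significant first: 0x24E45AB4703A1267.
0x24E45AB4703A1267 = 2658349411078902375.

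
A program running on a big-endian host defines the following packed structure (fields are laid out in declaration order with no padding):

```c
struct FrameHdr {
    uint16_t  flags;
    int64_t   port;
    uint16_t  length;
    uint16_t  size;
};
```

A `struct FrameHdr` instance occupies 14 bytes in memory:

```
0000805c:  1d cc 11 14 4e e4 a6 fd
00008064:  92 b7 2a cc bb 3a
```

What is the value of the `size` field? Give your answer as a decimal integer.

47930

`size` follows `flags` (2 B), `port` (8 B), `length` (2 B), so it starts at offset 2 + 8 + 2 = 12 and occupies 2 bytes.
Bytes at offsets 12..13: BB 3A.
In big-endian order the high byte comes first in memory.
The bytes are already most-significant first: 0xBB3A.
0xBB3A = 47930.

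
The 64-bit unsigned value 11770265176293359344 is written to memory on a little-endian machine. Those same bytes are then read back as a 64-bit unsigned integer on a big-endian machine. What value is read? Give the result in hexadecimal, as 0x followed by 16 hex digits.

0xF0BE1DF9D06158A3

11770265176293359344 in 64-bit hexadecimal is 0xA35861D0F91DBEF0.
Stored little-endian, the bytes at ascending addresses are F0 BE 1D F9 D0 61 58 A3.
Read back as big-endian, the last byte is least significant, giving 0xF0BE1DF9D06158A3.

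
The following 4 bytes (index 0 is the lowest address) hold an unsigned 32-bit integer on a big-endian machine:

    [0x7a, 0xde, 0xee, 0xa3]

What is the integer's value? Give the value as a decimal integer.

2061430435

In big-endian order the high byte comes first in memory.
The bytes are already most-significant first: 0x7ADEEEA3.
0x7ADEEEA3 = 2061430435.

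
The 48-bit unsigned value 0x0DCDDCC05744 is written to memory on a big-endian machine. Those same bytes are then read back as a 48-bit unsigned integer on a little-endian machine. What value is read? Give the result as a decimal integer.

Stored big-endian, the bytes at ascending addresses are 0D CD DC C0 57 44.
Read back as little-endian, the first byte is least significant, giving 0x4457C0DCCD0D.
0x4457C0DCCD0D = 75143688539405.

75143688539405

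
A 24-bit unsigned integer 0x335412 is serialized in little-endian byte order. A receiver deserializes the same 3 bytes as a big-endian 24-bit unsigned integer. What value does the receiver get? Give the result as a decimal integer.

1201203

Stored little-endian, the bytes at ascending addresses are 12 54 33.
Read back as big-endian, the last byte is least significant, giving 0x125433.
0x125433 = 1201203.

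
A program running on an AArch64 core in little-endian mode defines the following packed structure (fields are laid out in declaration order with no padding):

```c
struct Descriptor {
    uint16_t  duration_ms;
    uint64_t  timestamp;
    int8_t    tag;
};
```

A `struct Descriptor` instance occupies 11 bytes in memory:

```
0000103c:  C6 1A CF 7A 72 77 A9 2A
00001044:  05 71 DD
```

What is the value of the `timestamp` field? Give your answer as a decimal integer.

`timestamp` follows `duration_ms` (2 bytes), so it starts at byte offset 2 and occupies 8 bytes.
Bytes at offsets 2..9: CF 7A 72 77 A9 2A 05 71.
In little-endian order the low byte comes first in memory.
Reassemble most-significant byte first: 71 05 2A A9 77 72 7A CF → 0x71052AA977727ACF.
0x71052AA977727ACF = 8143962408511240911.

8143962408511240911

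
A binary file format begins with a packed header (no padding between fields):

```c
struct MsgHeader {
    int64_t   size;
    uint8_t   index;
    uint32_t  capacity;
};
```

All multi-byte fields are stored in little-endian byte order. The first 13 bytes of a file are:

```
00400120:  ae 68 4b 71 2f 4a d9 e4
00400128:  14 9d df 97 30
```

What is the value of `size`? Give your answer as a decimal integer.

-1956450995491084114

`size` is the first field, at byte offset 0, occupying 8 bytes.
Bytes at offsets 0..7: AE 68 4B 71 2F 4A D9 E4.
In little-endian order the low byte comes first in memory.
Reassemble most-significant byte first: E4 D9 4A 2F 71 4B 68 AE → 0xE4D94A2F714B68AE.
Top bit is set, so as a signed 64-bit value this is 0xE4D94A2F714B68AE − 2^64 = -1956450995491084114.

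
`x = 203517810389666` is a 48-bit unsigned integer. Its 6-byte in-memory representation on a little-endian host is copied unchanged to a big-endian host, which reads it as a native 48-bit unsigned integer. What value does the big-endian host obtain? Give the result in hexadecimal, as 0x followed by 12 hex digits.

203517810389666 in 48-bit hexadecimal is 0xB9192ECB32A2.
Stored little-endian, the bytes at ascending addresses are A2 32 CB 2E 19 B9.
Read back as big-endian, the last byte is least significant, giving 0xA232CB2E19B9.

0xA232CB2E19B9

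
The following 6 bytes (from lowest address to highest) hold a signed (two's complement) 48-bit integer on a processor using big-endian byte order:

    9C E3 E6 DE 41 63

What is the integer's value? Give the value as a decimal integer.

In big-endian order the high byte comes first in memory.
The bytes are already most-significant first: 0x9CE3E6DE4163.
Top bit is set, so as a signed 48-bit value this is 0x9CE3E6DE4163 − 2^48 = -108972331875997.

-108972331875997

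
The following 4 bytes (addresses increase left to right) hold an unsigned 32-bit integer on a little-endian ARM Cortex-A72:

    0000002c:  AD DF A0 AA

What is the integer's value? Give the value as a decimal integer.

2862669741

Little-endian stores the least-significant byte at the lowest address.
Reassemble most-significant byte first: AA A0 DF AD → 0xAAA0DFAD.
0xAAA0DFAD = 2862669741.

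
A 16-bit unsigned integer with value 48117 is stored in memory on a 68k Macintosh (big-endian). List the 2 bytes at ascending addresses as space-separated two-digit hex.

48117 in hexadecimal, padded to 16 bits, is 0xBBF5.
Split into bytes (most-significant first): BB F5.
Big-endian stores the most-significant byte at the lowest address.
So the memory order matches the most-significant-first order: BB F5.

BB F5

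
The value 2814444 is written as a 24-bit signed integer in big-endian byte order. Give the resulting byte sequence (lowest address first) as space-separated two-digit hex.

2A F1 EC

2814444 in hexadecimal, padded to 24 bits, is 0x2AF1EC.
Split into bytes (most-significant first): 2A F1 EC.
Big-endian stores the most-significant byte at the lowest address.
So the memory order matches the most-significant-first order: 2A F1 EC.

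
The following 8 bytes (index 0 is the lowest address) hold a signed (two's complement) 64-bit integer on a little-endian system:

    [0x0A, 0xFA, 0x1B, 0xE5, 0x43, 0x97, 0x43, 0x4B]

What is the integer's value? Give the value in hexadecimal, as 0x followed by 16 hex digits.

Little-endian: lowest address holds the least-significant byte.
Reassemble most-significant byte first: 4B 43 97 43 E5 1B FA 0A → 0x4B439743E51BFA0A.

0x4B439743E51BFA0A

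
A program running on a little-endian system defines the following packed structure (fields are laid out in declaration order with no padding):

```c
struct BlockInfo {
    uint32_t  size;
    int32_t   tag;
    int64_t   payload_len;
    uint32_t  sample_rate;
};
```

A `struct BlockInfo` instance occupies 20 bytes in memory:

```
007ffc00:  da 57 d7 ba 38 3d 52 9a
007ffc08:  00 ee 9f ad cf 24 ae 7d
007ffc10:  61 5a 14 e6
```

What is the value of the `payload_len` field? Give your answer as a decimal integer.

9056216375078415872

`payload_len` follows `size` (4 B), `tag` (4 B), so it starts at offset 4 + 4 = 8 and occupies 8 bytes.
Bytes at offsets 8..15: 00 EE 9F AD CF 24 AE 7D.
Little-endian stores the least-significant byte at the lowest address.
Reassemble most-significant byte first: 7D AE 24 CF AD 9F EE 00 → 0x7DAE24CFAD9FEE00.
0x7DAE24CFAD9FEE00 = 9056216375078415872.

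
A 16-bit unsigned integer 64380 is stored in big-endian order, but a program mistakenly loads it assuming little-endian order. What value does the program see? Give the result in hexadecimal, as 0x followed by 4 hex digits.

0x7CFB

64380 in 16-bit hexadecimal is 0xFB7C.
Stored big-endian, the bytes at ascending addresses are FB 7C.
Read back as little-endian, the first byte is least significant, giving 0x7CFB.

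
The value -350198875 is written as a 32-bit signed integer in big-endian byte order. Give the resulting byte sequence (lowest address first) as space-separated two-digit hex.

Two's complement of -350198875 in 32 bits: 350198875 = 0x14DF9C5B; invert → 0xEB2063A4; add 1 → 0xEB2063A5.
Split into bytes (most-significant first): EB 20 63 A5.
Big-endian stores the most-significant byte at the lowest address.
So the memory order matches the most-significant-first order: EB 20 63 A5.

EB 20 63 A5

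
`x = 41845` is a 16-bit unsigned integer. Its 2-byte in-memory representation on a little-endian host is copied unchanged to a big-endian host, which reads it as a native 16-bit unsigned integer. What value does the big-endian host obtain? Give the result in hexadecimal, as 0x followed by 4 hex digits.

0x75A3

41845 in 16-bit hexadecimal is 0xA375.
Stored little-endian, the bytes at ascending addresses are 75 A3.
Read back as big-endian, the last byte is least significant, giving 0x75A3.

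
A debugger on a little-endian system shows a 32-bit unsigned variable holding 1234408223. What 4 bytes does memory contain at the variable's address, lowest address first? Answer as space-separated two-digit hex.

1234408223 in hexadecimal, padded to 32 bits, is 0x4993931F.
Split into bytes (most-significant first): 49 93 93 1F.
In little-endian order the low byte comes first in memory.
So at ascending addresses the bytes are 1F 93 93 49.

1F 93 93 49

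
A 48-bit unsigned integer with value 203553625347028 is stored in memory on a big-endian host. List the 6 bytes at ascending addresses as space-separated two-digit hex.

B9 21 85 88 13 D4

203553625347028 in hexadecimal, padded to 48 bits, is 0xB921858813D4.
Split into bytes (most-significant first): B9 21 85 88 13 D4.
In big-endian order the high byte comes first in memory.
So the memory order matches the most-significant-first order: B9 21 85 88 13 D4.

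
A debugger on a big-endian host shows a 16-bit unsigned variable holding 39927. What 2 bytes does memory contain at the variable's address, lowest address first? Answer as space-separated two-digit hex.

9B F7

39927 in hexadecimal, padded to 16 bits, is 0x9BF7.
Split into bytes (most-significant first): 9B F7.
In big-endian order the high byte comes first in memory.
So the memory order matches the most-significant-first order: 9B F7.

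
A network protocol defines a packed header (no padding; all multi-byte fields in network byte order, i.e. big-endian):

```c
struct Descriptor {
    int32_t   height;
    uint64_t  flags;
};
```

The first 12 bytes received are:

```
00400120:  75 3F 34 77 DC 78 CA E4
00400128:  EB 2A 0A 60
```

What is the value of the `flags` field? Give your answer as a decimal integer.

`flags` follows `height` (4 bytes), so it starts at byte offset 4 and occupies 8 bytes.
Bytes at offsets 4..11: DC 78 CA E4 EB 2A 0A 60.
In big-endian order the high byte comes first in memory.
The bytes are already most-significant first: 0xDC78CAE4EB2A0A60.
0xDC78CAE4EB2A0A60 = 15886670770096179808.

15886670770096179808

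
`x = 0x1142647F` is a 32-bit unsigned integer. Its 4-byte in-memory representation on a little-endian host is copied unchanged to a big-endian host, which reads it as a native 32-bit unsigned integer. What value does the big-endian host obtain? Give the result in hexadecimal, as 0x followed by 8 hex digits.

0x7F644211

Stored little-endian, the bytes at ascending addresses are 7F 64 42 11.
Read back as big-endian, the last byte is least significant, giving 0x7F644211.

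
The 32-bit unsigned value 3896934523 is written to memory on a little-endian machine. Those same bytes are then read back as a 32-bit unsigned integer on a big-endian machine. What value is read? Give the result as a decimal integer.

2072004328

3896934523 in 32-bit hexadecimal is 0xE846807B.
Stored little-endian, the bytes at ascending addresses are 7B 80 46 E8.
Read back as big-endian, the last byte is least significant, giving 0x7B8046E8.
0x7B8046E8 = 2072004328.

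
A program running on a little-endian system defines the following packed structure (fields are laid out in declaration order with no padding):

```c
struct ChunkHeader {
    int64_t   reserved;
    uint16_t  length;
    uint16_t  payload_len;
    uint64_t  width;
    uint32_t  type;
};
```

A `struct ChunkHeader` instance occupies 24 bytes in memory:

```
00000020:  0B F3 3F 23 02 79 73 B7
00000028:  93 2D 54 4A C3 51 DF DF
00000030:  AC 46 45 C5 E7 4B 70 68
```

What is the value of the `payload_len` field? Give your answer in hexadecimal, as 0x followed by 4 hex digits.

0x4A54

`payload_len` follows `reserved` (8 B), `length` (2 B), so it starts at offset 8 + 2 = 10 and occupies 2 bytes.
Bytes at offsets 10..11: 54 4A.
In little-endian order the low byte comes first in memory.
Reassemble most-significant byte first: 4A 54 → 0x4A54.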